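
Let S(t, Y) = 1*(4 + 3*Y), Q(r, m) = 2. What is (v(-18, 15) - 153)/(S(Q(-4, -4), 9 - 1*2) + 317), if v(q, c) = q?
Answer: -1/2 ≈ -0.50000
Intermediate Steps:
S(t, Y) = 4 + 3*Y
(v(-18, 15) - 153)/(S(Q(-4, -4), 9 - 1*2) + 317) = (-18 - 153)/((4 + 3*(9 - 1*2)) + 317) = -171/((4 + 3*(9 - 2)) + 317) = -171/((4 + 3*7) + 317) = -171/((4 + 21) + 317) = -171/(25 + 317) = -171/342 = -171*1/342 = -1/2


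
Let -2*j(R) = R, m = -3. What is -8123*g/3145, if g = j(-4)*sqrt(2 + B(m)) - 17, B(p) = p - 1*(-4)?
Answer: 8123/185 - 16246*sqrt(3)/3145 ≈ 34.961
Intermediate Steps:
B(p) = 4 + p (B(p) = p + 4 = 4 + p)
j(R) = -R/2
g = -17 + 2*sqrt(3) (g = (-1/2*(-4))*sqrt(2 + (4 - 3)) - 17 = 2*sqrt(2 + 1) - 17 = 2*sqrt(3) - 17 = -17 + 2*sqrt(3) ≈ -13.536)
-8123*g/3145 = -(-8123/185 + 16246*sqrt(3)/3145) = -8123*(-1/185 + 2*sqrt(3)/3145) = 8123/185 - 16246*sqrt(3)/3145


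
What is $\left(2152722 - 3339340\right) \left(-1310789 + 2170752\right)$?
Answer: $-1020447575134$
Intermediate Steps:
$\left(2152722 - 3339340\right) \left(-1310789 + 2170752\right) = \left(-1186618\right) 859963 = -1020447575134$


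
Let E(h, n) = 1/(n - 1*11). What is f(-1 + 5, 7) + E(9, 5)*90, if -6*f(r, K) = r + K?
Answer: -101/6 ≈ -16.833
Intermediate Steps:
E(h, n) = 1/(-11 + n) (E(h, n) = 1/(n - 11) = 1/(-11 + n))
f(r, K) = -K/6 - r/6 (f(r, K) = -(r + K)/6 = -(K + r)/6 = -K/6 - r/6)
f(-1 + 5, 7) + E(9, 5)*90 = (-⅙*7 - (-1 + 5)/6) + 90/(-11 + 5) = (-7/6 - ⅙*4) + 90/(-6) = (-7/6 - ⅔) - ⅙*90 = -11/6 - 15 = -101/6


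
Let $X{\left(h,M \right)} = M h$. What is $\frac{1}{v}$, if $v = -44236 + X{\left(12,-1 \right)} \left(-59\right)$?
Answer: $- \frac{1}{43528} \approx -2.2974 \cdot 10^{-5}$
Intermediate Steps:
$v = -43528$ ($v = -44236 + \left(-1\right) 12 \left(-59\right) = -44236 - -708 = -44236 + 708 = -43528$)
$\frac{1}{v} = \frac{1}{-43528} = - \frac{1}{43528}$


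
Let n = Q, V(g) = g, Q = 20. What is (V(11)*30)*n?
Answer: 6600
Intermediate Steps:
n = 20
(V(11)*30)*n = (11*30)*20 = 330*20 = 6600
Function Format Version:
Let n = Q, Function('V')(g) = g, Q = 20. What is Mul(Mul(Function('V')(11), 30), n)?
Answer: 6600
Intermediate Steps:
n = 20
Mul(Mul(Function('V')(11), 30), n) = Mul(Mul(11, 30), 20) = Mul(330, 20) = 6600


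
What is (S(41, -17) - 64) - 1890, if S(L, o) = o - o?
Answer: -1954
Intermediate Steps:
S(L, o) = 0
(S(41, -17) - 64) - 1890 = (0 - 64) - 1890 = -64 - 1890 = -1954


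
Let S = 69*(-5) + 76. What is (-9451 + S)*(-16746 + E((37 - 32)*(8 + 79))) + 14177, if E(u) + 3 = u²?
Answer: -1676452543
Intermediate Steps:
S = -269 (S = -345 + 76 = -269)
E(u) = -3 + u²
(-9451 + S)*(-16746 + E((37 - 32)*(8 + 79))) + 14177 = (-9451 - 269)*(-16746 + (-3 + ((37 - 32)*(8 + 79))²)) + 14177 = -9720*(-16746 + (-3 + (5*87)²)) + 14177 = -9720*(-16746 + (-3 + 435²)) + 14177 = -9720*(-16746 + (-3 + 189225)) + 14177 = -9720*(-16746 + 189222) + 14177 = -9720*172476 + 14177 = -1676466720 + 14177 = -1676452543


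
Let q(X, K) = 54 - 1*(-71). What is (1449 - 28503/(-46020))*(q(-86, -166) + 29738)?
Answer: 664068338943/15340 ≈ 4.3290e+7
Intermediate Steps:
q(X, K) = 125 (q(X, K) = 54 + 71 = 125)
(1449 - 28503/(-46020))*(q(-86, -166) + 29738) = (1449 - 28503/(-46020))*(125 + 29738) = (1449 - 28503*(-1/46020))*29863 = (1449 + 9501/15340)*29863 = (22237161/15340)*29863 = 664068338943/15340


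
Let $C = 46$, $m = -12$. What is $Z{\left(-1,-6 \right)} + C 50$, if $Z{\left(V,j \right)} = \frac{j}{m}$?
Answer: $\frac{4601}{2} \approx 2300.5$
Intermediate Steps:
$Z{\left(V,j \right)} = - \frac{j}{12}$ ($Z{\left(V,j \right)} = \frac{j}{-12} = j \left(- \frac{1}{12}\right) = - \frac{j}{12}$)
$Z{\left(-1,-6 \right)} + C 50 = \left(- \frac{1}{12}\right) \left(-6\right) + 46 \cdot 50 = \frac{1}{2} + 2300 = \frac{4601}{2}$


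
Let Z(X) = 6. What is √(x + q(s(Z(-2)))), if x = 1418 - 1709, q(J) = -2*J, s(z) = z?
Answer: I*√303 ≈ 17.407*I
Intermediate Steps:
x = -291
√(x + q(s(Z(-2)))) = √(-291 - 2*6) = √(-291 - 12) = √(-303) = I*√303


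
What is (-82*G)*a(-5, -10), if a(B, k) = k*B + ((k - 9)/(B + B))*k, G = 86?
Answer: -218612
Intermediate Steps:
a(B, k) = B*k + k*(-9 + k)/(2*B) (a(B, k) = B*k + ((-9 + k)/((2*B)))*k = B*k + ((-9 + k)*(1/(2*B)))*k = B*k + ((-9 + k)/(2*B))*k = B*k + k*(-9 + k)/(2*B))
(-82*G)*a(-5, -10) = (-82*86)*((½)*(-10)*(-9 - 10 + 2*(-5)²)/(-5)) = -3526*(-10)*(-1)*(-9 - 10 + 2*25)/5 = -3526*(-10)*(-1)*(-9 - 10 + 50)/5 = -3526*(-10)*(-1)*31/5 = -7052*31 = -218612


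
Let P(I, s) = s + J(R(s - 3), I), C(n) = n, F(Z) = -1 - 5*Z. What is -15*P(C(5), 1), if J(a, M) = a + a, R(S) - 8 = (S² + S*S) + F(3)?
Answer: -15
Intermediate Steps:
R(S) = -8 + 2*S² (R(S) = 8 + ((S² + S*S) + (-1 - 5*3)) = 8 + ((S² + S²) + (-1 - 15)) = 8 + (2*S² - 16) = 8 + (-16 + 2*S²) = -8 + 2*S²)
J(a, M) = 2*a
P(I, s) = -16 + s + 4*(-3 + s)² (P(I, s) = s + 2*(-8 + 2*(s - 3)²) = s + 2*(-8 + 2*(-3 + s)²) = s + (-16 + 4*(-3 + s)²) = -16 + s + 4*(-3 + s)²)
-15*P(C(5), 1) = -15*(-16 + 1 + 4*(-3 + 1)²) = -15*(-16 + 1 + 4*(-2)²) = -15*(-16 + 1 + 4*4) = -15*(-16 + 1 + 16) = -15*1 = -15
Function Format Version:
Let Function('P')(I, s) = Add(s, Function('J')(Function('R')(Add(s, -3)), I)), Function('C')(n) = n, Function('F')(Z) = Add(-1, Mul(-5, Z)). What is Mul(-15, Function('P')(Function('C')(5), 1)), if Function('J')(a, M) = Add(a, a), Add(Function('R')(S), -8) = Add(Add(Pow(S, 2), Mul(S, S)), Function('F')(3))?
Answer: -15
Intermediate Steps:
Function('R')(S) = Add(-8, Mul(2, Pow(S, 2))) (Function('R')(S) = Add(8, Add(Add(Pow(S, 2), Mul(S, S)), Add(-1, Mul(-5, 3)))) = Add(8, Add(Add(Pow(S, 2), Pow(S, 2)), Add(-1, -15))) = Add(8, Add(Mul(2, Pow(S, 2)), -16)) = Add(8, Add(-16, Mul(2, Pow(S, 2)))) = Add(-8, Mul(2, Pow(S, 2))))
Function('J')(a, M) = Mul(2, a)
Function('P')(I, s) = Add(-16, s, Mul(4, Pow(Add(-3, s), 2))) (Function('P')(I, s) = Add(s, Mul(2, Add(-8, Mul(2, Pow(Add(s, -3), 2))))) = Add(s, Mul(2, Add(-8, Mul(2, Pow(Add(-3, s), 2))))) = Add(s, Add(-16, Mul(4, Pow(Add(-3, s), 2)))) = Add(-16, s, Mul(4, Pow(Add(-3, s), 2))))
Mul(-15, Function('P')(Function('C')(5), 1)) = Mul(-15, Add(-16, 1, Mul(4, Pow(Add(-3, 1), 2)))) = Mul(-15, Add(-16, 1, Mul(4, Pow(-2, 2)))) = Mul(-15, Add(-16, 1, Mul(4, 4))) = Mul(-15, Add(-16, 1, 16)) = Mul(-15, 1) = -15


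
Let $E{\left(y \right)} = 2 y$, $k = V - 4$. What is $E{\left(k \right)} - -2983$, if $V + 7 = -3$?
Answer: $2955$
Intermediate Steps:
$V = -10$ ($V = -7 - 3 = -10$)
$k = -14$ ($k = -10 - 4 = -14$)
$E{\left(k \right)} - -2983 = 2 \left(-14\right) - -2983 = -28 + 2983 = 2955$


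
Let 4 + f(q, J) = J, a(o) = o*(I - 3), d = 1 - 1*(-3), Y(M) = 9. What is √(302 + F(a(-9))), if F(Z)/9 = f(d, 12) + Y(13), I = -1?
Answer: √455 ≈ 21.331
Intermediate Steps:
d = 4 (d = 1 + 3 = 4)
a(o) = -4*o (a(o) = o*(-1 - 3) = o*(-4) = -4*o)
f(q, J) = -4 + J
F(Z) = 153 (F(Z) = 9*((-4 + 12) + 9) = 9*(8 + 9) = 9*17 = 153)
√(302 + F(a(-9))) = √(302 + 153) = √455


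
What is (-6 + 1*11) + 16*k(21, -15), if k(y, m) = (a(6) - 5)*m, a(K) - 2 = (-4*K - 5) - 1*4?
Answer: 8645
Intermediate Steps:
a(K) = -7 - 4*K (a(K) = 2 + ((-4*K - 5) - 1*4) = 2 + ((-5 - 4*K) - 4) = 2 + (-9 - 4*K) = -7 - 4*K)
k(y, m) = -36*m (k(y, m) = ((-7 - 4*6) - 5)*m = ((-7 - 24) - 5)*m = (-31 - 5)*m = -36*m)
(-6 + 1*11) + 16*k(21, -15) = (-6 + 1*11) + 16*(-36*(-15)) = (-6 + 11) + 16*540 = 5 + 8640 = 8645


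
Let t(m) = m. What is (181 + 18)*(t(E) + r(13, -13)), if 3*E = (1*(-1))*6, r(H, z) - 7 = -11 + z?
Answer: -3781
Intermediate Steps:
r(H, z) = -4 + z (r(H, z) = 7 + (-11 + z) = -4 + z)
E = -2 (E = ((1*(-1))*6)/3 = (-1*6)/3 = (⅓)*(-6) = -2)
(181 + 18)*(t(E) + r(13, -13)) = (181 + 18)*(-2 + (-4 - 13)) = 199*(-2 - 17) = 199*(-19) = -3781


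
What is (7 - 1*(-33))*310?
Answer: 12400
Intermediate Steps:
(7 - 1*(-33))*310 = (7 + 33)*310 = 40*310 = 12400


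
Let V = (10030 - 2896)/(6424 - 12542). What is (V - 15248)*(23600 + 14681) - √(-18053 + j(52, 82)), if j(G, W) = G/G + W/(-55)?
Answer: -1785701424919/3059 - I*√54611810/55 ≈ -5.8375e+8 - 134.36*I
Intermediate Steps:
V = -3567/3059 (V = 7134/(-6118) = 7134*(-1/6118) = -3567/3059 ≈ -1.1661)
j(G, W) = 1 - W/55 (j(G, W) = 1 + W*(-1/55) = 1 - W/55)
(V - 15248)*(23600 + 14681) - √(-18053 + j(52, 82)) = (-3567/3059 - 15248)*(23600 + 14681) - √(-18053 + (1 - 1/55*82)) = -46647199/3059*38281 - √(-18053 + (1 - 82/55)) = -1785701424919/3059 - √(-18053 - 27/55) = -1785701424919/3059 - √(-992942/55) = -1785701424919/3059 - I*√54611810/55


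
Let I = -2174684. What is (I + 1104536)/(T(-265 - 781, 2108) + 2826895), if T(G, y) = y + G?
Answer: -1070148/2827957 ≈ -0.37842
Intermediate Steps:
T(G, y) = G + y
(I + 1104536)/(T(-265 - 781, 2108) + 2826895) = (-2174684 + 1104536)/(((-265 - 781) + 2108) + 2826895) = -1070148/((-1046 + 2108) + 2826895) = -1070148/(1062 + 2826895) = -1070148/2827957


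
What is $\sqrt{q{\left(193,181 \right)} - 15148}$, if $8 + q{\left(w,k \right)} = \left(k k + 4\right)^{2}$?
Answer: $\sqrt{1073530069} \approx 32765.0$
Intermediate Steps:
$q{\left(w,k \right)} = -8 + \left(4 + k^{2}\right)^{2}$ ($q{\left(w,k \right)} = -8 + \left(k k + 4\right)^{2} = -8 + \left(k^{2} + 4\right)^{2} = -8 + \left(4 + k^{2}\right)^{2}$)
$\sqrt{q{\left(193,181 \right)} - 15148} = \sqrt{\left(-8 + \left(4 + 181^{2}\right)^{2}\right) - 15148} = \sqrt{\left(-8 + \left(4 + 32761\right)^{2}\right) - 15148} = \sqrt{\left(-8 + 32765^{2}\right) - 15148} = \sqrt{\left(-8 + 1073545225\right) - 15148} = \sqrt{1073545217 - 15148} = \sqrt{1073530069}$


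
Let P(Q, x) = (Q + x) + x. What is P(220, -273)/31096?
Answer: -163/15548 ≈ -0.010484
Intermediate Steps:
P(Q, x) = Q + 2*x
P(220, -273)/31096 = (220 + 2*(-273))/31096 = (220 - 546)*(1/31096) = -326*1/31096 = -163/15548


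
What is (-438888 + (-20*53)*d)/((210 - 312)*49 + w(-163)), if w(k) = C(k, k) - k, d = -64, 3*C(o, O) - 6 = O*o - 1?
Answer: -371048/4023 ≈ -92.232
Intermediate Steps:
C(o, O) = 5/3 + O*o/3 (C(o, O) = 2 + (O*o - 1)/3 = 2 + (-1 + O*o)/3 = 2 + (-⅓ + O*o/3) = 5/3 + O*o/3)
w(k) = 5/3 - k + k²/3 (w(k) = (5/3 + k*k/3) - k = (5/3 + k²/3) - k = 5/3 - k + k²/3)
(-438888 + (-20*53)*d)/((210 - 312)*49 + w(-163)) = (-438888 - 20*53*(-64))/((210 - 312)*49 + (5/3 - 1*(-163) + (⅓)*(-163)²)) = (-438888 - 1060*(-64))/(-102*49 + (5/3 + 163 + (⅓)*26569)) = (-438888 + 67840)/(-4998 + (5/3 + 163 + 26569/3)) = -371048/(-4998 + 9021) = -371048/4023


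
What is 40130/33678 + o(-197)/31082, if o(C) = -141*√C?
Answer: 20065/16839 - 141*I*√197/31082 ≈ 1.1916 - 0.063671*I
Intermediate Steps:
40130/33678 + o(-197)/31082 = 40130/33678 - 141*I*√197/31082 = 40130*(1/33678) - 141*I*√197*(1/31082) = 20065/16839 - 141*I*√197*(1/31082) = 20065/16839 - 141*I*√197/31082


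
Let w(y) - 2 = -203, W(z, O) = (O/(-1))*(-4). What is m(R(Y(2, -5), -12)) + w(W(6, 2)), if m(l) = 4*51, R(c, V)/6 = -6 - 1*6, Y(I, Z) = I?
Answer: 3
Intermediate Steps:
R(c, V) = -72 (R(c, V) = 6*(-6 - 1*6) = 6*(-6 - 6) = 6*(-12) = -72)
W(z, O) = 4*O (W(z, O) = (O*(-1))*(-4) = -O*(-4) = 4*O)
m(l) = 204
w(y) = -201 (w(y) = 2 - 203 = -201)
m(R(Y(2, -5), -12)) + w(W(6, 2)) = 204 - 201 = 3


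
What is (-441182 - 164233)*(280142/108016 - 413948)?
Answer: 13534877816222895/54008 ≈ 2.5061e+11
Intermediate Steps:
(-441182 - 164233)*(280142/108016 - 413948) = -605415*(280142*(1/108016) - 413948) = -605415*(140071/54008 - 413948) = -605415*(-22356363513/54008) = 13534877816222895/54008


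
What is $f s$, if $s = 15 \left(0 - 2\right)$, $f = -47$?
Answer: $1410$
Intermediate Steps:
$s = -30$ ($s = 15 \left(-2\right) = -30$)
$f s = \left(-47\right) \left(-30\right) = 1410$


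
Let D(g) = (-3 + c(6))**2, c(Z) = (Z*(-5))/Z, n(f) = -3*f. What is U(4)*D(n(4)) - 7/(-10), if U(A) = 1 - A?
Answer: -1913/10 ≈ -191.30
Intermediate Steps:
c(Z) = -5 (c(Z) = (-5*Z)/Z = -5)
D(g) = 64 (D(g) = (-3 - 5)**2 = (-8)**2 = 64)
U(4)*D(n(4)) - 7/(-10) = (1 - 1*4)*64 - 7/(-10) = (1 - 4)*64 - 7*(-1/10) = -3*64 + 7/10 = -192 + 7/10 = -1913/10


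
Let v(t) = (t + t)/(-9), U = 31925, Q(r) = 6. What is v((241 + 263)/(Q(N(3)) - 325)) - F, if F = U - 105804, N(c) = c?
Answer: 23567513/319 ≈ 73879.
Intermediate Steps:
v(t) = -2*t/9 (v(t) = (2*t)*(-⅑) = -2*t/9)
F = -73879 (F = 31925 - 105804 = -73879)
v((241 + 263)/(Q(N(3)) - 325)) - F = -2*(241 + 263)/(9*(6 - 325)) - 1*(-73879) = -112/(-319) + 73879 = -112*(-1)/319 + 73879 = -2/9*(-504/319) + 73879 = 112/319 + 73879 = 23567513/319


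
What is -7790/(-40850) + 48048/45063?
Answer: 4059301/3229515 ≈ 1.2569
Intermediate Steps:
-7790/(-40850) + 48048/45063 = -7790*(-1/40850) + 48048*(1/45063) = 41/215 + 16016/15021 = 4059301/3229515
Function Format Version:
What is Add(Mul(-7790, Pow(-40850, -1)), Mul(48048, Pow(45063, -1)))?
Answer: Rational(4059301, 3229515) ≈ 1.2569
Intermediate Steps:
Add(Mul(-7790, Pow(-40850, -1)), Mul(48048, Pow(45063, -1))) = Add(Mul(-7790, Rational(-1, 40850)), Mul(48048, Rational(1, 45063))) = Add(Rational(41, 215), Rational(16016, 15021)) = Rational(4059301, 3229515)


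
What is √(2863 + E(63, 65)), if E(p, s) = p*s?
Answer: 7*√142 ≈ 83.415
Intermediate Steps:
√(2863 + E(63, 65)) = √(2863 + 63*65) = √(2863 + 4095) = √6958 = 7*√142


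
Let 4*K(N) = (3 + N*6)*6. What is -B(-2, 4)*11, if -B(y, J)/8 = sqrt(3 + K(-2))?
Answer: 44*I*sqrt(42) ≈ 285.15*I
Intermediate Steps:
K(N) = 9/2 + 9*N (K(N) = ((3 + N*6)*6)/4 = ((3 + 6*N)*6)/4 = (18 + 36*N)/4 = 9/2 + 9*N)
B(y, J) = -4*I*sqrt(42) (B(y, J) = -8*sqrt(3 + (9/2 + 9*(-2))) = -8*sqrt(3 + (9/2 - 18)) = -8*sqrt(3 - 27/2) = -4*I*sqrt(42))
-B(-2, 4)*11 = -(-4)*I*sqrt(42)*11 = (4*I*sqrt(42))*11 = 44*I*sqrt(42)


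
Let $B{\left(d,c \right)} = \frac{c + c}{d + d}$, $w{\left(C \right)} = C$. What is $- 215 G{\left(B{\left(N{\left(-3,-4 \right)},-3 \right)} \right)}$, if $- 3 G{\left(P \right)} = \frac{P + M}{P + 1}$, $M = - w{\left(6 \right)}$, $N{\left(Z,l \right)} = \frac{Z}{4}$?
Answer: $- \frac{86}{3} \approx -28.667$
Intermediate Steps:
$N{\left(Z,l \right)} = \frac{Z}{4}$ ($N{\left(Z,l \right)} = Z \frac{1}{4} = \frac{Z}{4}$)
$M = -6$ ($M = \left(-1\right) 6 = -6$)
$B{\left(d,c \right)} = \frac{c}{d}$ ($B{\left(d,c \right)} = \frac{2 c}{2 d} = 2 c \frac{1}{2 d} = \frac{c}{d}$)
$G{\left(P \right)} = - \frac{-6 + P}{3 \left(1 + P\right)}$ ($G{\left(P \right)} = - \frac{\left(P - 6\right) \frac{1}{P + 1}}{3} = - \frac{\left(-6 + P\right) \frac{1}{1 + P}}{3} = - \frac{\frac{1}{1 + P} \left(-6 + P\right)}{3} = - \frac{-6 + P}{3 \left(1 + P\right)}$)
$- 215 G{\left(B{\left(N{\left(-3,-4 \right)},-3 \right)} \right)} = - 215 \frac{6 - - \frac{3}{\frac{1}{4} \left(-3\right)}}{3 \left(1 - \frac{3}{\frac{1}{4} \left(-3\right)}\right)} = - 215 \frac{6 - - \frac{3}{- \frac{3}{4}}}{3 \left(1 - \frac{3}{- \frac{3}{4}}\right)} = - 215 \frac{6 - \left(-3\right) \left(- \frac{4}{3}\right)}{3 \left(1 - -4\right)} = - 215 \frac{6 - 4}{3 \left(1 + 4\right)} = - 215 \frac{6 - 4}{3 \cdot 5} = - 215 \cdot \frac{1}{3} \cdot \frac{1}{5} \cdot 2 = \left(-215\right) \frac{2}{15} = - \frac{86}{3}$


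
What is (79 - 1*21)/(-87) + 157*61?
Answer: 28729/3 ≈ 9576.3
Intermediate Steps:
(79 - 1*21)/(-87) + 157*61 = (79 - 21)*(-1/87) + 9577 = 58*(-1/87) + 9577 = -⅔ + 9577 = 28729/3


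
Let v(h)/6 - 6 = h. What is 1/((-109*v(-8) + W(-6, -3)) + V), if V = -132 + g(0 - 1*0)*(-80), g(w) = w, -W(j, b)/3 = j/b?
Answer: 1/1170 ≈ 0.00085470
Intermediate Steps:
v(h) = 36 + 6*h
W(j, b) = -3*j/b
V = -132 (V = -132 + (0 - 1*0)*(-80) = -132 + (0 + 0)*(-80) = -132 + 0*(-80) = -132 + 0 = -132)
1/((-109*v(-8) + W(-6, -3)) + V) = 1/((-109*(36 + 6*(-8)) - 3*(-6)/(-3)) - 132) = 1/((-109*(36 - 48) - 3*(-6)*(-⅓)) - 132) = 1/((-109*(-12) - 6) - 132) = 1/((1308 - 6) - 132) = 1/(1302 - 132) = 1/1170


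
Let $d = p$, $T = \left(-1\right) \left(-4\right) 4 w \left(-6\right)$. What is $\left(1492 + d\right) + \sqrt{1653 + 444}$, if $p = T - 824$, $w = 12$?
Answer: $-484 + 3 \sqrt{233} \approx -438.21$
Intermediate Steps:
$T = -1152$ ($T = \left(-1\right) \left(-4\right) 4 \cdot 12 \left(-6\right) = 4 \cdot 4 \cdot 12 \left(-6\right) = 16 \cdot 12 \left(-6\right) = 192 \left(-6\right) = -1152$)
$p = -1976$ ($p = -1152 - 824 = -1976$)
$d = -1976$
$\left(1492 + d\right) + \sqrt{1653 + 444} = \left(1492 - 1976\right) + \sqrt{1653 + 444} = -484 + \sqrt{2097} = -484 + 3 \sqrt{233}$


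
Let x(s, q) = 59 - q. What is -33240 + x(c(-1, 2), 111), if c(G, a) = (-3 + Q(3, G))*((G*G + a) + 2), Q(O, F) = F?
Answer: -33292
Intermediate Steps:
c(G, a) = (-3 + G)*(2 + a + G²) (c(G, a) = (-3 + G)*((G*G + a) + 2) = (-3 + G)*((G² + a) + 2) = (-3 + G)*((a + G²) + 2) = (-3 + G)*(2 + a + G²))
-33240 + x(c(-1, 2), 111) = -33240 + (59 - 1*111) = -33240 + (59 - 111) = -33240 - 52 = -33292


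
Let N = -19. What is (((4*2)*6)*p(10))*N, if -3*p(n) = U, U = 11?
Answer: 3344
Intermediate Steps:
p(n) = -11/3 (p(n) = -1/3*11 = -11/3)
(((4*2)*6)*p(10))*N = (((4*2)*6)*(-11/3))*(-19) = ((8*6)*(-11/3))*(-19) = (48*(-11/3))*(-19) = -176*(-19) = 3344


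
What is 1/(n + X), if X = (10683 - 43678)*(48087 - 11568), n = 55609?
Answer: -1/1204888796 ≈ -8.2995e-10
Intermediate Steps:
X = -1204944405 (X = -32995*36519 = -1204944405)
1/(n + X) = 1/(55609 - 1204944405) = 1/(-1204888796) = -1/1204888796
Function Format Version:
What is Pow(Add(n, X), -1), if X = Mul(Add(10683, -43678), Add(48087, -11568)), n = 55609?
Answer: Rational(-1, 1204888796) ≈ -8.2995e-10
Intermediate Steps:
X = -1204944405 (X = Mul(-32995, 36519) = -1204944405)
Pow(Add(n, X), -1) = Pow(Add(55609, -1204944405), -1) = Pow(-1204888796, -1) = Rational(-1, 1204888796)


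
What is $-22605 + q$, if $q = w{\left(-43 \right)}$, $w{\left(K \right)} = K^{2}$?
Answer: $-20756$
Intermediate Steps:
$q = 1849$ ($q = \left(-43\right)^{2} = 1849$)
$-22605 + q = -22605 + 1849 = -20756$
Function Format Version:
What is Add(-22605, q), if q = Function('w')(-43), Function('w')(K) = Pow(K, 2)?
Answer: -20756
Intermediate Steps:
q = 1849 (q = Pow(-43, 2) = 1849)
Add(-22605, q) = Add(-22605, 1849) = -20756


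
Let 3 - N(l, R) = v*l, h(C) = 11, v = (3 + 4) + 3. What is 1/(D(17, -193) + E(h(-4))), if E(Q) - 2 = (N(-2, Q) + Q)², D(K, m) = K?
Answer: 1/1175 ≈ 0.00085106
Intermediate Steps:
v = 10 (v = 7 + 3 = 10)
N(l, R) = 3 - 10*l
E(Q) = 2 + (23 + Q)² (E(Q) = 2 + ((3 - 10*(-2)) + Q)² = 2 + ((3 + 20) + Q)² = 2 + (23 + Q)²)
1/(D(17, -193) + E(h(-4))) = 1/(17 + (2 + (23 + 11)²)) = 1/(17 + (2 + 34²)) = 1/(17 + (2 + 1156)) = 1/(17 + 1158) = 1/1175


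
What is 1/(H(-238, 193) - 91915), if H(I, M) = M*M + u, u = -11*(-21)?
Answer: -1/54435 ≈ -1.8371e-5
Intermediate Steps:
u = 231
H(I, M) = 231 + M² (H(I, M) = M*M + 231 = M² + 231 = 231 + M²)
1/(H(-238, 193) - 91915) = 1/((231 + 193²) - 91915) = 1/((231 + 37249) - 91915) = 1/(37480 - 91915) = 1/(-54435) = -1/54435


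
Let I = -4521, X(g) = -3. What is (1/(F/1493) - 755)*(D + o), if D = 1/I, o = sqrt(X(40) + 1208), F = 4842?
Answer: 3654217/21890682 - 3654217*sqrt(1205)/4842 ≈ -26198.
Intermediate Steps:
o = sqrt(1205) (o = sqrt(-3 + 1208) = sqrt(1205) ≈ 34.713)
D = -1/4521 (D = 1/(-4521) = -1/4521 ≈ -0.00022119)
(1/(F/1493) - 755)*(D + o) = (1/(4842/1493) - 755)*(-1/4521 + sqrt(1205)) = (1493/4842 - 755)*(-1/4521 + sqrt(1205)) = -3654217*(-1/4521 + sqrt(1205))/4842 = 3654217/21890682 - 3654217*sqrt(1205)/4842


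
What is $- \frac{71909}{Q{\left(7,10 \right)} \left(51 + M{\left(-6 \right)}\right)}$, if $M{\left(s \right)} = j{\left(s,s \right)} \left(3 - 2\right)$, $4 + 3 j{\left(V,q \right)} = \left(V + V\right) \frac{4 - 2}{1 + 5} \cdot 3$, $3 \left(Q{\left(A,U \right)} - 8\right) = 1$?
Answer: $- \frac{647181}{3425} \approx -188.96$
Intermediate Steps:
$Q{\left(A,U \right)} = \frac{25}{3}$ ($Q{\left(A,U \right)} = 8 + \frac{1}{3} \cdot 1 = 8 + \frac{1}{3} = \frac{25}{3}$)
$j{\left(V,q \right)} = - \frac{4}{3} + \frac{2 V}{3}$ ($j{\left(V,q \right)} = - \frac{4}{3} + \frac{\left(V + V\right) \frac{4 - 2}{1 + 5} \cdot 3}{3} = - \frac{4}{3} + \frac{2 V \frac{2}{6} \cdot 3}{3} = - \frac{4}{3} + \frac{2 V 2 \cdot \frac{1}{6} \cdot 3}{3} = - \frac{4}{3} + \frac{2 V \frac{1}{3} \cdot 3}{3} = - \frac{4}{3} + \frac{\frac{2 V}{3} \cdot 3}{3} = - \frac{4}{3} + \frac{2 V}{3}$)
$M{\left(s \right)} = - \frac{4}{3} + \frac{2 s}{3}$ ($M{\left(s \right)} = \left(- \frac{4}{3} + \frac{2 s}{3}\right) \left(3 - 2\right) = \left(- \frac{4}{3} + \frac{2 s}{3}\right) 1 = - \frac{4}{3} + \frac{2 s}{3}$)
$- \frac{71909}{Q{\left(7,10 \right)} \left(51 + M{\left(-6 \right)}\right)} = - \frac{71909}{\frac{25}{3} \left(51 + \left(- \frac{4}{3} + \frac{2}{3} \left(-6\right)\right)\right)} = - \frac{71909}{\frac{25}{3} \left(51 - \frac{16}{3}\right)} = - \frac{71909}{\frac{25}{3} \cdot \frac{137}{3}} = - \frac{71909}{\frac{3425}{9}} = \left(-71909\right) \frac{9}{3425} = - \frac{647181}{3425}$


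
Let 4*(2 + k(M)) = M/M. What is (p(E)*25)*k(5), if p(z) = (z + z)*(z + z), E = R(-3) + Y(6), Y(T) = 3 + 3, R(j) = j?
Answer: -1575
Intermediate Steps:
Y(T) = 6
E = 3 (E = -3 + 6 = 3)
k(M) = -7/4 (k(M) = -2 + (M/M)/4 = -2 + (¼)*1 = -2 + ¼ = -7/4)
p(z) = 4*z² (p(z) = (2*z)*(2*z) = 4*z²)
(p(E)*25)*k(5) = ((4*3²)*25)*(-7/4) = ((4*9)*25)*(-7/4) = (36*25)*(-7/4) = 900*(-7/4) = -1575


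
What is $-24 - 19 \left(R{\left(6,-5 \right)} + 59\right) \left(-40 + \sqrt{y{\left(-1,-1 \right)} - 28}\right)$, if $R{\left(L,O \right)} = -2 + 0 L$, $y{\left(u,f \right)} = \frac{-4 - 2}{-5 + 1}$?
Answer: $43296 - \frac{1083 i \sqrt{106}}{2} \approx 43296.0 - 5575.1 i$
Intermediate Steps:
$y{\left(u,f \right)} = \frac{3}{2}$ ($y{\left(u,f \right)} = - \frac{6}{-4} = \left(-6\right) \left(- \frac{1}{4}\right) = \frac{3}{2}$)
$R{\left(L,O \right)} = -2$ ($R{\left(L,O \right)} = -2 + 0 = -2$)
$-24 - 19 \left(R{\left(6,-5 \right)} + 59\right) \left(-40 + \sqrt{y{\left(-1,-1 \right)} - 28}\right) = -24 - 19 \left(-2 + 59\right) \left(-40 + \sqrt{\frac{3}{2} - 28}\right) = -24 - 19 \cdot 57 \left(-40 + \sqrt{- \frac{53}{2}}\right) = -24 - 19 \cdot 57 \left(-40 + \frac{i \sqrt{106}}{2}\right) = -24 - 19 \left(-2280 + \frac{57 i \sqrt{106}}{2}\right) = -24 + \left(43320 - \frac{1083 i \sqrt{106}}{2}\right) = 43296 - \frac{1083 i \sqrt{106}}{2}$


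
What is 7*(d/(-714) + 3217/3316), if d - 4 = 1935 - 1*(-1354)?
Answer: -4311325/169116 ≈ -25.493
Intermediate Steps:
d = 3293 (d = 4 + (1935 - 1*(-1354)) = 4 + (1935 + 1354) = 4 + 3289 = 3293)
7*(d/(-714) + 3217/3316) = 7*(3293/(-714) + 3217/3316) = 7*(3293*(-1/714) + 3217*(1/3316)) = 7*(-3293/714 + 3217/3316) = 7*(-4311325/1183812) = -4311325/169116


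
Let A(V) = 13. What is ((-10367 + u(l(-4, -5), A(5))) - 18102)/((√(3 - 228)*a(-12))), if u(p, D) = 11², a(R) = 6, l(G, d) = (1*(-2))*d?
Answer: 14174*I/45 ≈ 314.98*I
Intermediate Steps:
l(G, d) = -2*d
u(p, D) = 121
((-10367 + u(l(-4, -5), A(5))) - 18102)/((√(3 - 228)*a(-12))) = ((-10367 + 121) - 18102)/((√(3 - 228)*6)) = (-10246 - 18102)/((√(-225)*6)) = -28348*(-I/90) = -(-14174)*I/45 = 14174*I/45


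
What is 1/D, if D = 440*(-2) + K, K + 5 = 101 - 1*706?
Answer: -1/1490 ≈ -0.00067114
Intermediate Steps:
K = -610 (K = -5 + (101 - 1*706) = -5 + (101 - 706) = -5 - 605 = -610)
D = -1490 (D = 440*(-2) - 610 = -880 - 610 = -1490)
1/D = 1/(-1490) = -1/1490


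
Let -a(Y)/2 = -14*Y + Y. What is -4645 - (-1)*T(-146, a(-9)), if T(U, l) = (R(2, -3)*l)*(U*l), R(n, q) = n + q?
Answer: 7989731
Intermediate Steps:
a(Y) = 26*Y (a(Y) = -2*(-14*Y + Y) = -(-26)*Y = 26*Y)
T(U, l) = -U*l**2 (T(U, l) = ((2 - 3)*l)*(U*l) = (-l)*(U*l) = -U*l**2)
-4645 - (-1)*T(-146, a(-9)) = -4645 - (-1)*(-1*(-146)*(26*(-9))**2) = -4645 - (-1)*(-1*(-146)*(-234)**2) = -4645 - (-1)*(-1*(-146)*54756) = -4645 - (-1)*7994376 = -4645 - 1*(-7994376) = -4645 + 7994376 = 7989731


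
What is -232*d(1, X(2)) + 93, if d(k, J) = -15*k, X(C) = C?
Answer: 3573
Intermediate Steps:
-232*d(1, X(2)) + 93 = -(-3480) + 93 = -232*(-15) + 93 = 3480 + 93 = 3573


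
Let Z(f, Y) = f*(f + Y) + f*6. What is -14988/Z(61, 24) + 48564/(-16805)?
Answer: -521452104/93284555 ≈ -5.5899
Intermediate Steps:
Z(f, Y) = 6*f + f*(Y + f) (Z(f, Y) = f*(Y + f) + 6*f = 6*f + f*(Y + f))
-14988/Z(61, 24) + 48564/(-16805) = -14988*1/(61*(6 + 24 + 61)) + 48564/(-16805) = -14988/(61*91) + 48564*(-1/16805) = -14988/5551 - 48564/16805 = -521452104/93284555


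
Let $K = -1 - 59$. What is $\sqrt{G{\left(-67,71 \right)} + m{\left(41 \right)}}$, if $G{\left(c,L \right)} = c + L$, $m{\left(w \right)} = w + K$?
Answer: $i \sqrt{15} \approx 3.873 i$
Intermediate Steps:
$K = -60$
$m{\left(w \right)} = -60 + w$ ($m{\left(w \right)} = w - 60 = -60 + w$)
$G{\left(c,L \right)} = L + c$
$\sqrt{G{\left(-67,71 \right)} + m{\left(41 \right)}} = \sqrt{\left(71 - 67\right) + \left(-60 + 41\right)} = \sqrt{4 - 19} = \sqrt{-15} = i \sqrt{15}$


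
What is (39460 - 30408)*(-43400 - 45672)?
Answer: -806279744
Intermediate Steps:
(39460 - 30408)*(-43400 - 45672) = 9052*(-89072) = -806279744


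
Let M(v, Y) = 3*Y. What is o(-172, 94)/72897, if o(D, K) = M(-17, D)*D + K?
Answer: 88846/72897 ≈ 1.2188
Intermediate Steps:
o(D, K) = K + 3*D² (o(D, K) = (3*D)*D + K = 3*D² + K = K + 3*D²)
o(-172, 94)/72897 = (94 + 3*(-172)²)/72897 = (94 + 3*29584)*(1/72897) = (94 + 88752)*(1/72897) = 88846*(1/72897) = 88846/72897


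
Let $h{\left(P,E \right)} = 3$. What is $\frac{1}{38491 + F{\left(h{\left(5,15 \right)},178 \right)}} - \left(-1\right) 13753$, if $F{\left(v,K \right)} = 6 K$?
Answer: $\frac{544054928}{39559} \approx 13753.0$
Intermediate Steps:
$\frac{1}{38491 + F{\left(h{\left(5,15 \right)},178 \right)}} - \left(-1\right) 13753 = \frac{1}{38491 + 6 \cdot 178} - \left(-1\right) 13753 = \frac{1}{38491 + 1068} - -13753 = \frac{1}{39559} + 13753 = \frac{544054928}{39559}$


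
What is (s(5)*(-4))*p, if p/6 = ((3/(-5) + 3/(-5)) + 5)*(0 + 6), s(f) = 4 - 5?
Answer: 2736/5 ≈ 547.20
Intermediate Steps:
s(f) = -1
p = 684/5 (p = 6*(((3/(-5) + 3/(-5)) + 5)*(0 + 6)) = 6*(((3*(-⅕) + 3*(-⅕)) + 5)*6) = 6*(((-⅗ - ⅗) + 5)*6) = 6*((-6/5 + 5)*6) = 6*((19/5)*6) = 6*(114/5) = 684/5 ≈ 136.80)
(s(5)*(-4))*p = -1*(-4)*(684/5) = 4*(684/5) = 2736/5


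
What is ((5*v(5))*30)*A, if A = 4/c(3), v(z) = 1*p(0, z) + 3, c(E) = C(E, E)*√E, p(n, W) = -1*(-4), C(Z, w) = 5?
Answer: 280*√3 ≈ 484.97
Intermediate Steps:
p(n, W) = 4
c(E) = 5*√E
v(z) = 7 (v(z) = 1*4 + 3 = 4 + 3 = 7)
A = 4*√3/15 (A = 4/((5*√3)) = 4*(√3/15) = 4*√3/15 ≈ 0.46188)
((5*v(5))*30)*A = ((5*7)*30)*(4*√3/15) = (35*30)*(4*√3/15) = 1050*(4*√3/15) = 280*√3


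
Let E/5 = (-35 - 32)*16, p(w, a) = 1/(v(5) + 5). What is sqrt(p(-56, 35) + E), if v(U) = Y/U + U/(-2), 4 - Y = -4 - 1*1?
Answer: I*sqrt(9910210)/43 ≈ 73.21*I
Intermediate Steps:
Y = 9 (Y = 4 - (-4 - 1*1) = 4 - (-4 - 1) = 4 - 1*(-5) = 4 + 5 = 9)
v(U) = 9/U - U/2 (v(U) = 9/U + U/(-2) = 9/U + U*(-1/2) = 9/U - U/2)
p(w, a) = 10/43 (p(w, a) = 1/((9/5 - 1/2*5) + 5) = 1/((9*(1/5) - 5/2) + 5) = 1/((9/5 - 5/2) + 5) = 1/(-7/10 + 5) = 1/(43/10) = 10/43)
E = -5360 (E = 5*((-35 - 32)*16) = 5*(-67*16) = 5*(-1072) = -5360)
sqrt(p(-56, 35) + E) = sqrt(10/43 - 5360) = sqrt(-230470/43) = I*sqrt(9910210)/43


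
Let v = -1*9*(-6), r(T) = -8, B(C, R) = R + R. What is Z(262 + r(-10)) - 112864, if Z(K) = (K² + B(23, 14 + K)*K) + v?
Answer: 87850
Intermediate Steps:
B(C, R) = 2*R
v = 54 (v = -9*(-6) = 54)
Z(K) = 54 + K² + K*(28 + 2*K) (Z(K) = (K² + (2*(14 + K))*K) + 54 = (K² + (28 + 2*K)*K) + 54 = (K² + K*(28 + 2*K)) + 54 = 54 + K² + K*(28 + 2*K))
Z(262 + r(-10)) - 112864 = (54 + 3*(262 - 8)² + 28*(262 - 8)) - 112864 = (54 + 3*254² + 28*254) - 112864 = (54 + 3*64516 + 7112) - 112864 = (54 + 193548 + 7112) - 112864 = 200714 - 112864 = 87850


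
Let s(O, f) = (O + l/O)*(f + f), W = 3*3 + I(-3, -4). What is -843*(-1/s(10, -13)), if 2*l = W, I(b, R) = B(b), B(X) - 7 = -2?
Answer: -4215/1391 ≈ -3.0302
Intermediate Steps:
B(X) = 5 (B(X) = 7 - 2 = 5)
I(b, R) = 5
W = 14 (W = 3*3 + 5 = 9 + 5 = 14)
l = 7 (l = (1/2)*14 = 7)
s(O, f) = 2*f*(O + 7/O) (s(O, f) = (O + 7/O)*(f + f) = (O + 7/O)*(2*f) = 2*f*(O + 7/O))
-843*(-1/s(10, -13)) = -843*5/(13*(7 + 10**2)) = -843*5/(13*(7 + 100)) = -843/((-2*(-13)*107/10)) = -843/((-1*(-1391/5))) = -843/1391/5 = -843*5/1391 = -4215/1391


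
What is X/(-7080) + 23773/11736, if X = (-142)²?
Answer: -2847161/3462120 ≈ -0.82238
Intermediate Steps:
X = 20164
X/(-7080) + 23773/11736 = 20164/(-7080) + 23773/11736 = 20164*(-1/7080) + 23773*(1/11736) = -5041/1770 + 23773/11736 = -2847161/3462120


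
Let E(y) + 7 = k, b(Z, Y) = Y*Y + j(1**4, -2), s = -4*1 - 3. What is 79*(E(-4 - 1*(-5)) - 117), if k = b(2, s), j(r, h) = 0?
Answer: -5925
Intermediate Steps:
s = -7 (s = -4 - 3 = -7)
b(Z, Y) = Y**2 (b(Z, Y) = Y*Y + 0 = Y**2 + 0 = Y**2)
k = 49 (k = (-7)**2 = 49)
E(y) = 42 (E(y) = -7 + 49 = 42)
79*(E(-4 - 1*(-5)) - 117) = 79*(42 - 117) = 79*(-75) = -5925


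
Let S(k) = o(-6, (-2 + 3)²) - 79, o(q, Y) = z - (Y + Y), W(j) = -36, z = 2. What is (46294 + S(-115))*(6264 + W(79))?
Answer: 287827020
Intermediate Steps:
o(q, Y) = 2 - 2*Y (o(q, Y) = 2 - (Y + Y) = 2 - 2*Y)
S(k) = -79 (S(k) = (2 - 2*(-2 + 3)²) - 79 = (2 - 2*1²) - 79 = (2 - 2*1) - 79 = (2 - 2) - 79 = 0 - 79 = -79)
(46294 + S(-115))*(6264 + W(79)) = (46294 - 79)*(6264 - 36) = 46215*6228 = 287827020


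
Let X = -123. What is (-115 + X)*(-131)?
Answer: 31178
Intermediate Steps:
(-115 + X)*(-131) = (-115 - 123)*(-131) = -238*(-131) = 31178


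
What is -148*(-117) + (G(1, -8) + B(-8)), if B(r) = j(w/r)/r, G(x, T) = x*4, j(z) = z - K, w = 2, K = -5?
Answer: 554221/32 ≈ 17319.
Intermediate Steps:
j(z) = 5 + z (j(z) = z - 1*(-5) = z + 5 = 5 + z)
G(x, T) = 4*x
B(r) = (5 + 2/r)/r
-148*(-117) + (G(1, -8) + B(-8)) = -148*(-117) + (4*1 + (2 + 5*(-8))/(-8)²) = 17316 + (4 + (2 - 40)/64) = 17316 + (4 + (1/64)*(-38)) = 17316 + (4 - 19/32) = 17316 + 109/32 = 554221/32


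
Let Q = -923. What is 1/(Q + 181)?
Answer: -1/742 ≈ -0.0013477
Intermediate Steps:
1/(Q + 181) = 1/(-923 + 181) = 1/(-742) = -1/742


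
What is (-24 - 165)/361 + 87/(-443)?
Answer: -115134/159923 ≈ -0.71993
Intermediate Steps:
(-24 - 165)/361 + 87/(-443) = -189*1/361 + 87*(-1/443) = -189/361 - 87/443 = -115134/159923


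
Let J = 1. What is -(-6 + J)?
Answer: 5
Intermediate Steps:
-(-6 + J) = -(-6 + 1) = -1*(-5) = 5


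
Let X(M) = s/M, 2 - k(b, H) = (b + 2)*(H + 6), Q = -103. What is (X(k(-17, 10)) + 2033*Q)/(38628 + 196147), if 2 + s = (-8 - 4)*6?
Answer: -25337316/28407775 ≈ -0.89191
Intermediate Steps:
k(b, H) = 2 - (2 + b)*(6 + H) (k(b, H) = 2 - (b + 2)*(H + 6) = 2 - (2 + b)*(6 + H))
s = -74 (s = -2 + (-8 - 4)*6 = -2 - 12*6 = -2 - 72 = -74)
X(M) = -74/M
(X(k(-17, 10)) + 2033*Q)/(38628 + 196147) = (-74/(-10 - 6*(-17) - 2*10 - 1*10*(-17)) + 2033*(-103))/(38628 + 196147) = (-74/(-10 + 102 - 20 + 170) - 209399)/234775 = (-74/242 - 209399)*(1/234775) = (-74*1/242 - 209399)*(1/234775) = (-37/121 - 209399)*(1/234775) = -25337316/121*1/234775 = -25337316/28407775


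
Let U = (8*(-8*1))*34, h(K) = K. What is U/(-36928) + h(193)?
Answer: 111395/577 ≈ 193.06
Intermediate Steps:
U = -2176 (U = (8*(-8))*34 = -64*34 = -2176)
U/(-36928) + h(193) = -2176/(-36928) + 193 = -2176*(-1/36928) + 193 = 34/577 + 193 = 111395/577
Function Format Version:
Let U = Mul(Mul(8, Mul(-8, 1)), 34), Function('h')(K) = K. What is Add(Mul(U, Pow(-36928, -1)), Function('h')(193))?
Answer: Rational(111395, 577) ≈ 193.06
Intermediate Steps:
U = -2176 (U = Mul(Mul(8, -8), 34) = Mul(-64, 34) = -2176)
Add(Mul(U, Pow(-36928, -1)), Function('h')(193)) = Add(Mul(-2176, Pow(-36928, -1)), 193) = Add(Mul(-2176, Rational(-1, 36928)), 193) = Add(Rational(34, 577), 193) = Rational(111395, 577)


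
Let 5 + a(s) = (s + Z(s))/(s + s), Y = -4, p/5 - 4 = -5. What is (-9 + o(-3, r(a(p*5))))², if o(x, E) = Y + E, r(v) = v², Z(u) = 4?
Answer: 397643481/6250000 ≈ 63.623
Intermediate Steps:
p = -5 (p = 20 + 5*(-5) = 20 - 25 = -5)
a(s) = -5 + (4 + s)/(2*s) (a(s) = -5 + (s + 4)/(s + s) = -5 + (4 + s)/((2*s)) = -5 + (4 + s)*(1/(2*s)) = -5 + (4 + s)/(2*s))
o(x, E) = -4 + E
(-9 + o(-3, r(a(p*5))))² = (-9 + (-4 + (-9/2 + 2/((-5*5)))²))² = (-9 + (-4 + (-9/2 + 2/(-25))²))² = (-9 + (-4 + (-9/2 + 2*(-1/25))²))² = (-9 + (-4 + (-9/2 - 2/25)²))² = (-9 + (-4 + (-229/50)²))² = (-9 + (-4 + 52441/2500))² = (-9 + 42441/2500)² = (19941/2500)² = 397643481/6250000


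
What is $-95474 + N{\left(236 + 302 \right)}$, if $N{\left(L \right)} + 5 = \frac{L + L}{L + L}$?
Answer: $-95478$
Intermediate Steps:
$N{\left(L \right)} = -4$ ($N{\left(L \right)} = -5 + \frac{L + L}{L + L} = -5 + \frac{2 L}{2 L} = -5 + 2 L \frac{1}{2 L} = -5 + 1 = -4$)
$-95474 + N{\left(236 + 302 \right)} = -95474 - 4 = -95478$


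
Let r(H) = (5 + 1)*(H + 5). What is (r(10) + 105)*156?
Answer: 30420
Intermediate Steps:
r(H) = 30 + 6*H (r(H) = 6*(5 + H) = 30 + 6*H)
(r(10) + 105)*156 = ((30 + 6*10) + 105)*156 = ((30 + 60) + 105)*156 = (90 + 105)*156 = 195*156 = 30420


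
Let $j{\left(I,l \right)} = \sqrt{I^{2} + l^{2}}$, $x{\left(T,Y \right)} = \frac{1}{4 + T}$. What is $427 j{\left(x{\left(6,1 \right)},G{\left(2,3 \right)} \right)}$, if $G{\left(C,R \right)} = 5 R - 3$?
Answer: $\frac{427 \sqrt{14401}}{10} \approx 5124.2$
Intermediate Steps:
$G{\left(C,R \right)} = -3 + 5 R$
$427 j{\left(x{\left(6,1 \right)},G{\left(2,3 \right)} \right)} = 427 \sqrt{\left(\frac{1}{4 + 6}\right)^{2} + \left(-3 + 5 \cdot 3\right)^{2}} = 427 \sqrt{\left(\frac{1}{10}\right)^{2} + \left(-3 + 15\right)^{2}} = 427 \sqrt{\left(\frac{1}{10}\right)^{2} + 12^{2}} = 427 \sqrt{\frac{1}{100} + 144} = 427 \sqrt{\frac{14401}{100}} = 427 \frac{\sqrt{14401}}{10} = \frac{427 \sqrt{14401}}{10}$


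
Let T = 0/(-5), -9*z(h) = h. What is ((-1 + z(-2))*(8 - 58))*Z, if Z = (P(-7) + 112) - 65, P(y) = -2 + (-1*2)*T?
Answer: 1750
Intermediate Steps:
z(h) = -h/9
T = 0 (T = 0*(-⅕) = 0)
P(y) = -2 (P(y) = -2 - 1*2*0 = -2 - 2*0 = -2 + 0 = -2)
Z = 45 (Z = (-2 + 112) - 65 = 110 - 65 = 45)
((-1 + z(-2))*(8 - 58))*Z = ((-1 - ⅑*(-2))*(8 - 58))*45 = ((-1 + 2/9)*(-50))*45 = -7/9*(-50)*45 = (350/9)*45 = 1750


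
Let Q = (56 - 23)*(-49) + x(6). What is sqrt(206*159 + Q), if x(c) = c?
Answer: sqrt(31143) ≈ 176.47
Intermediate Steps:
Q = -1611 (Q = (56 - 23)*(-49) + 6 = 33*(-49) + 6 = -1617 + 6 = -1611)
sqrt(206*159 + Q) = sqrt(206*159 - 1611) = sqrt(32754 - 1611) = sqrt(31143)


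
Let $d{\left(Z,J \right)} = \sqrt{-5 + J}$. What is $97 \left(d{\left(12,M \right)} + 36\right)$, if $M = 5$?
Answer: $3492$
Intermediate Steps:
$97 \left(d{\left(12,M \right)} + 36\right) = 97 \left(\sqrt{-5 + 5} + 36\right) = 97 \left(\sqrt{0} + 36\right) = 97 \left(0 + 36\right) = 97 \cdot 36 = 3492$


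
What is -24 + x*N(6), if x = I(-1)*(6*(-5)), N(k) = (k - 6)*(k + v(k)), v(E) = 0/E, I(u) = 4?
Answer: -24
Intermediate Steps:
v(E) = 0
N(k) = k*(-6 + k) (N(k) = (k - 6)*(k + 0) = (-6 + k)*k = k*(-6 + k))
x = -120 (x = 4*(6*(-5)) = 4*(-30) = -120)
-24 + x*N(6) = -24 - 720*(-6 + 6) = -24 - 720*0 = -24 - 120*0 = -24 + 0 = -24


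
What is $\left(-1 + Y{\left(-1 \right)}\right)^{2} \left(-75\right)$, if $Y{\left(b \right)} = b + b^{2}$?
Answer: $-75$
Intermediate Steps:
$\left(-1 + Y{\left(-1 \right)}\right)^{2} \left(-75\right) = \left(-1 - \left(1 - 1\right)\right)^{2} \left(-75\right) = \left(-1 - 0\right)^{2} \left(-75\right) = \left(-1 + 0\right)^{2} \left(-75\right) = \left(-1\right)^{2} \left(-75\right) = 1 \left(-75\right) = -75$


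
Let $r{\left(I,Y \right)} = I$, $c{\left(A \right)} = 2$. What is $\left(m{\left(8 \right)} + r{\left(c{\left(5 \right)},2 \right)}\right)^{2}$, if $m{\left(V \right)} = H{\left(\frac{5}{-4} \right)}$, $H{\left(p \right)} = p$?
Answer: $\frac{9}{16} \approx 0.5625$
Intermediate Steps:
$m{\left(V \right)} = - \frac{5}{4}$ ($m{\left(V \right)} = \frac{5}{-4} = 5 \left(- \frac{1}{4}\right) = - \frac{5}{4}$)
$\left(m{\left(8 \right)} + r{\left(c{\left(5 \right)},2 \right)}\right)^{2} = \left(- \frac{5}{4} + 2\right)^{2} = \left(\frac{3}{4}\right)^{2} = \frac{9}{16}$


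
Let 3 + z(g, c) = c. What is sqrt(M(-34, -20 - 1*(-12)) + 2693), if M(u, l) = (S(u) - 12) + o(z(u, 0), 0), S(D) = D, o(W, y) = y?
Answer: sqrt(2647) ≈ 51.449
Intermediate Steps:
z(g, c) = -3 + c
M(u, l) = -12 + u (M(u, l) = (u - 12) + 0 = (-12 + u) + 0 = -12 + u)
sqrt(M(-34, -20 - 1*(-12)) + 2693) = sqrt((-12 - 34) + 2693) = sqrt(-46 + 2693) = sqrt(2647)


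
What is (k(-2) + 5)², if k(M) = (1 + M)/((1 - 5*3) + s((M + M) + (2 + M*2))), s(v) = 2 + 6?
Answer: 961/36 ≈ 26.694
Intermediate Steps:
s(v) = 8
k(M) = -⅙ - M/6 (k(M) = (1 + M)/((1 - 5*3) + 8) = (1 + M)/((1 - 15) + 8) = (1 + M)/(-14 + 8) = (1 + M)/(-6) = (1 + M)*(-⅙) = -⅙ - M/6)
(k(-2) + 5)² = ((-⅙ - ⅙*(-2)) + 5)² = ((-⅙ + ⅓) + 5)² = (⅙ + 5)² = (31/6)² = 961/36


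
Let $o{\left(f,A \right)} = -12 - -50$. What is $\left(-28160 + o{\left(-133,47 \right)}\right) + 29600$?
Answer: $1478$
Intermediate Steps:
$o{\left(f,A \right)} = 38$ ($o{\left(f,A \right)} = -12 + 50 = 38$)
$\left(-28160 + o{\left(-133,47 \right)}\right) + 29600 = \left(-28160 + 38\right) + 29600 = -28122 + 29600 = 1478$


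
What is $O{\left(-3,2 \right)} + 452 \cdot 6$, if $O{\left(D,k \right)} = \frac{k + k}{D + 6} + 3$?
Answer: $\frac{8149}{3} \approx 2716.3$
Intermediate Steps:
$O{\left(D,k \right)} = 3 + \frac{2 k}{6 + D}$ ($O{\left(D,k \right)} = \frac{2 k}{6 + D} + 3 = 3 + \frac{2 k}{6 + D}$)
$O{\left(-3,2 \right)} + 452 \cdot 6 = \frac{18 + 2 \cdot 2 + 3 \left(-3\right)}{6 - 3} + 452 \cdot 6 = \frac{18 + 4 - 9}{3} + 2712 = \frac{1}{3} \cdot 13 + 2712 = \frac{13}{3} + 2712 = \frac{8149}{3}$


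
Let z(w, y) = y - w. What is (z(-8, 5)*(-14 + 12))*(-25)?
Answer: 650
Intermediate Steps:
(z(-8, 5)*(-14 + 12))*(-25) = ((5 - 1*(-8))*(-14 + 12))*(-25) = ((5 + 8)*(-2))*(-25) = (13*(-2))*(-25) = -26*(-25) = 650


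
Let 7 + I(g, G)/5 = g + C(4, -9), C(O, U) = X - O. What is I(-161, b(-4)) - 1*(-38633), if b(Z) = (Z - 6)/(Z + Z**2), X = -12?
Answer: 37713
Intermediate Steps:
C(O, U) = -12 - O
b(Z) = (-6 + Z)/(Z + Z**2)
I(g, G) = -115 + 5*g (I(g, G) = -35 + 5*(g + (-12 - 1*4)) = -35 + 5*(g + (-12 - 4)) = -35 + 5*(g - 16) = -35 + 5*(-16 + g) = -35 + (-80 + 5*g) = -115 + 5*g)
I(-161, b(-4)) - 1*(-38633) = (-115 + 5*(-161)) - 1*(-38633) = (-115 - 805) + 38633 = -920 + 38633 = 37713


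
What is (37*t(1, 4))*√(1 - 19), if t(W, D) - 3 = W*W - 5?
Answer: -111*I*√2 ≈ -156.98*I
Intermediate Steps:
t(W, D) = -2 + W² (t(W, D) = 3 + (W*W - 5) = 3 + (W² - 5) = 3 + (-5 + W²) = -2 + W²)
(37*t(1, 4))*√(1 - 19) = (37*(-2 + 1²))*√(1 - 19) = (37*(-2 + 1))*√(-18) = (37*(-1))*(3*I*√2) = -111*I*√2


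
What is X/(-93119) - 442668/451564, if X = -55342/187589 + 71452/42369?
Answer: -4310871142208696417/4397436781826845731 ≈ -0.98031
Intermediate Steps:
X = 11058824030/7947958341 (X = -55342*1/187589 + 71452*(1/42369) = -55342/187589 + 71452/42369 = 11058824030/7947958341 ≈ 1.3914)
X/(-93119) - 442668/451564 = (11058824030/7947958341)/(-93119) - 442668/451564 = (11058824030/7947958341)*(-1/93119) - 442668*1/451564 = -582043370/38952943829241 - 110667/112891 = -4310871142208696417/4397436781826845731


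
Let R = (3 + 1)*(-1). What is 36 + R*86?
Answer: -308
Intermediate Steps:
R = -4 (R = 4*(-1) = -4)
36 + R*86 = 36 - 4*86 = 36 - 344 = -308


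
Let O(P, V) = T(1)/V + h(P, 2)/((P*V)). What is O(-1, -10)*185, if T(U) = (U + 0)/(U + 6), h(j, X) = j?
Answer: -148/7 ≈ -21.143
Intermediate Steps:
T(U) = U/(6 + U)
O(P, V) = 8/(7*V) (O(P, V) = (1/(6 + 1))/V + P/((P*V)) = (1/7)/V + P*(1/(P*V)) = (1*(⅐))/V + 1/V = 1/(7*V) + 1/V = 8/(7*V))
O(-1, -10)*185 = ((8/7)/(-10))*185 = ((8/7)*(-⅒))*185 = -4/35*185 = -148/7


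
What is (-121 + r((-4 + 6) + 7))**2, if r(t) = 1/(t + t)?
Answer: 4739329/324 ≈ 14628.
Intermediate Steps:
r(t) = 1/(2*t)
(-121 + r((-4 + 6) + 7))**2 = (-121 + 1/(2*((-4 + 6) + 7)))**2 = (-121 + 1/(2*(2 + 7)))**2 = (-121 + (1/2)/9)**2 = (-121 + (1/2)*(1/9))**2 = (-121 + 1/18)**2 = (-2177/18)**2 = 4739329/324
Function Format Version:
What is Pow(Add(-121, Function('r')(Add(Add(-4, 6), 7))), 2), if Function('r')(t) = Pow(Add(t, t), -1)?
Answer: Rational(4739329, 324) ≈ 14628.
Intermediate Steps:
Function('r')(t) = Mul(Rational(1, 2), Pow(t, -1)) (Function('r')(t) = Pow(Mul(2, t), -1) = Mul(Rational(1, 2), Pow(t, -1)))
Pow(Add(-121, Function('r')(Add(Add(-4, 6), 7))), 2) = Pow(Add(-121, Mul(Rational(1, 2), Pow(Add(Add(-4, 6), 7), -1))), 2) = Pow(Add(-121, Mul(Rational(1, 2), Pow(Add(2, 7), -1))), 2) = Pow(Add(-121, Mul(Rational(1, 2), Pow(9, -1))), 2) = Pow(Add(-121, Mul(Rational(1, 2), Rational(1, 9))), 2) = Pow(Add(-121, Rational(1, 18)), 2) = Pow(Rational(-2177, 18), 2) = Rational(4739329, 324)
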